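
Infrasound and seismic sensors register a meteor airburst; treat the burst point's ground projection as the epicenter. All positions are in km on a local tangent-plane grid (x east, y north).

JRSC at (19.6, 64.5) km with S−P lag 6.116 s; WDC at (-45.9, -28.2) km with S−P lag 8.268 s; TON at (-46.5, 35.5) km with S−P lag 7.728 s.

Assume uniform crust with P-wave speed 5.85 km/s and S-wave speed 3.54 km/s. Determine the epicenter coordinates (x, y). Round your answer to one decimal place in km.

Distance from S−P lag: d = Δt · v_P v_S / (v_P − v_S) = Δt · (5.85·3.54)/(5.85−3.54) ≈ 8.9649·Δt.
So d_JRSC = 54.83, d_WDC = 74.12, d_TON = 69.28 km.
Circle about each station: (x − 19.6)² + (y − 64.5)² = 54.83²; (x + 45.9)² + (y + 28.2)² = 74.12²; (x + 46.5)² + (y − 35.5)² = 69.28².
Subtracting the JRSC equation from the WDC and TON equations removes the quadratic terms:
-131.0 x − 185.4 y = -4129.81
-132.2 x − 58.0 y = -2915.30
Solving the 2×2 system: x ≈ 17.8, y ≈ 9.7 km.

17.8 km east, 9.7 km north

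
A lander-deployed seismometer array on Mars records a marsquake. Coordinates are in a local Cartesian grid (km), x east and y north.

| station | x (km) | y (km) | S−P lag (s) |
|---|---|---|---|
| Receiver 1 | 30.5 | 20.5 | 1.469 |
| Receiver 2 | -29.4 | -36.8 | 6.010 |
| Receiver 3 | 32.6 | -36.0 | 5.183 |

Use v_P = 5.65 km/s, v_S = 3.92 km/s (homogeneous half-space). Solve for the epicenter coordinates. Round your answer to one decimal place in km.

x ≈ 13.0 km, y ≈ 27.4 km

Distance from S−P lag: d = Δt · v_P v_S / (v_P − v_S) = Δt · (5.65·3.92)/(5.65−3.92) ≈ 12.8023·Δt.
So d_Receiver 1 = 18.81, d_Receiver 2 = 76.94, d_Receiver 3 = 66.35 km.
Circle about each station: (x − 30.5)² + (y − 20.5)² = 18.81²; (x + 29.4)² + (y + 36.8)² = 76.94²; (x − 32.6)² + (y + 36.0)² = 66.35².
Subtracting the Receiver 1 equation from the Receiver 2 and Receiver 3 equations removes the quadratic terms:
-119.8 x − 114.6 y = -4697.85
4.2 x − 113.0 y = -3040.25
Solving the 2×2 system: x ≈ 13.0, y ≈ 27.4 km.
Check against Receiver 1 (with the unrounded x, y): √((x − 30.5)²+(y − 20.5)²) = 18.79 ≈ 18.81 km. ✓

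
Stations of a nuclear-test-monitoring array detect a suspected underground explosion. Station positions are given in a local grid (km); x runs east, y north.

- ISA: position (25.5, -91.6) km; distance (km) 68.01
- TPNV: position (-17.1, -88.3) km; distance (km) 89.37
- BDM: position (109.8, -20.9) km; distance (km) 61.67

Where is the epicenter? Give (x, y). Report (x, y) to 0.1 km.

48.5 km east, -27.6 km north

Circle about each station: (x − 25.5)² + (y + 91.6)² = 68.01²; (x + 17.1)² + (y + 88.3)² = 89.37²; (x − 109.8)² + (y + 20.9)² = 61.67².
Subtracting the ISA equation from the TPNV and BDM equations removes the quadratic terms:
-85.2 x + 6.6 y = -4313.15
168.6 x + 141.4 y = 4274.21
Solving the 2×2 system: x ≈ 48.5, y ≈ -27.6 km.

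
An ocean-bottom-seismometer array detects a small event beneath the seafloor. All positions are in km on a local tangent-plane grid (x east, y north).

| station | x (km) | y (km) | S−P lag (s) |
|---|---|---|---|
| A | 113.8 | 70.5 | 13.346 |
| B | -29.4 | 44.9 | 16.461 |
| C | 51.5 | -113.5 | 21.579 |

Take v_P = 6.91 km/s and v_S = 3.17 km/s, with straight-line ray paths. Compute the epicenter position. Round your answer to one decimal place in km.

Distance from S−P lag: d = Δt · v_P v_S / (v_P − v_S) = Δt · (6.91·3.17)/(6.91−3.17) ≈ 5.8569·Δt.
So d_A = 78.17, d_B = 96.41, d_C = 126.39 km.
Circle about each station: (x − 113.8)² + (y − 70.5)² = 78.17²; (x + 29.4)² + (y − 44.9)² = 96.41²; (x − 51.5)² + (y + 113.5)² = 126.39².
Subtracting the A equation from the B and C equations removes the quadratic terms:
-286.4 x − 51.2 y = -18224.66
-124.6 x − 368.0 y = -12250.07
Solving the 2×2 system: x ≈ 61.4, y ≈ 12.5 km.
Check against A (with the unrounded x, y): √((x − 113.8)²+(y − 70.5)²) = 78.17 ≈ 78.17 km. ✓

(61.4, 12.5)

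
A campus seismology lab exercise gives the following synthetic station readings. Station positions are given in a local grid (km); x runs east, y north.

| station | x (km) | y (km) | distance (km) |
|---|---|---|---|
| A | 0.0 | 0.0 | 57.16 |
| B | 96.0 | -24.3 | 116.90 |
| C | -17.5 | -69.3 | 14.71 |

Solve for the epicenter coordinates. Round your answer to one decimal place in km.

(-16.9, -54.6)

Circle about each station: x² + y² = 57.16²; (x − 96.0)² + (y + 24.3)² = 116.90²; (x + 17.5)² + (y + 69.3)² = 14.71².
Subtracting the A equation from the B and C equations removes the quadratic terms:
192.0 x − 48.6 y = -591.85
-35.0 x − 138.6 y = 8159.62
Solving the 2×2 system: x ≈ -16.9, y ≈ -54.6 km.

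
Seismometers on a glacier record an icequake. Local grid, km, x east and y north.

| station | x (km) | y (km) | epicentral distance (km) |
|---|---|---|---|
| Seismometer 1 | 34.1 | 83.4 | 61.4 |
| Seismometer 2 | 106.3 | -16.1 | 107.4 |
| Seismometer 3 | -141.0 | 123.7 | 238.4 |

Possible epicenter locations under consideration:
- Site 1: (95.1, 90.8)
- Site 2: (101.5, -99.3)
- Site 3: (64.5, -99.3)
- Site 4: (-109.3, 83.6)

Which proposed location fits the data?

Site 1

For each candidate, compare |candidate − station| to the reported distance:
Site 1: residuals Seismometer 1 0.0, Seismometer 2 0.1, Seismometer 3 0.0 → max 0.1 km
Site 2: residuals Seismometer 1 133.3, Seismometer 2 24.1, Seismometer 3 91.0 → max 133.3 km
Site 3: residuals Seismometer 1 123.8, Seismometer 2 14.3, Seismometer 3 64.8 → max 123.8 km
Site 4: residuals Seismometer 1 82.0, Seismometer 2 130.1, Seismometer 3 187.3 → max 187.3 km
Only Site 1 has all residuals ≈ 0.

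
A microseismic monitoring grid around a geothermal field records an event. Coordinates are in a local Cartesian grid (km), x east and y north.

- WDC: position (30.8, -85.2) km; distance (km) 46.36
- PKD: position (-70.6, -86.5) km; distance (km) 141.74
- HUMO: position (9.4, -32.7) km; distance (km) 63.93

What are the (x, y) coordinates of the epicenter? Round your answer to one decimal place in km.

68.2 km east, -57.8 km north

Circle about each station: (x − 30.8)² + (y + 85.2)² = 46.36²; (x + 70.6)² + (y + 86.5)² = 141.74²; (x − 9.4)² + (y + 32.7)² = 63.93².
Subtracting the WDC equation from the PKD and HUMO equations removes the quadratic terms:
-202.8 x − 2.6 y = -13682.05
-42.8 x + 105.0 y = -8987.83
Solving the 2×2 system: x ≈ 68.2, y ≈ -57.8 km.
Check against WDC (with the unrounded x, y): √((x − 30.8)²+(y + 85.2)²) = 46.37 ≈ 46.36 km. ✓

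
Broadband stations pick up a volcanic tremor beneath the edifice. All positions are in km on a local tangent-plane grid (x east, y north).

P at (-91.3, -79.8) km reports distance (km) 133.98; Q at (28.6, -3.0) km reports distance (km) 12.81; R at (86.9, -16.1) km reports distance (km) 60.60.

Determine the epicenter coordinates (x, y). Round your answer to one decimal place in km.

x ≈ 26.3 km, y ≈ -15.6 km

Circle about each station: (x + 91.3)² + (y + 79.8)² = 133.98²; (x − 28.6)² + (y + 3.0)² = 12.81²; (x − 86.9)² + (y + 16.1)² = 60.60².
Subtracting the P equation from the Q and R equations removes the quadratic terms:
239.8 x + 153.6 y = 3909.77
356.4 x + 127.4 y = 7385.37
Solving the 2×2 system: x ≈ 26.3, y ≈ -15.6 km.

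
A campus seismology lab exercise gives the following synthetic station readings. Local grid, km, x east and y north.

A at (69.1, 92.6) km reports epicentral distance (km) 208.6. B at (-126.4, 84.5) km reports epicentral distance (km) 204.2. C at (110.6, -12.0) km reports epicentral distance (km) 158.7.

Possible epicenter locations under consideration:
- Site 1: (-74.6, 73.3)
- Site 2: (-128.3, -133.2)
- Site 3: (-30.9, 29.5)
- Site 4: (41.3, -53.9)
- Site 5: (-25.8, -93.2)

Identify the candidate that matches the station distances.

Site 5

For each candidate, compare |candidate − station| to the reported distance:
Site 1: residuals A 63.6, B 151.2, C 45.2 → max 151.2 km
Site 2: residuals A 91.3, B 13.5, C 109.2 → max 109.2 km
Site 3: residuals A 90.4, B 94.0, C 11.2 → max 94.0 km
Site 4: residuals A 59.5, B 13.2, C 77.7 → max 77.7 km
Site 5: residuals A 0.0, B 0.0, C 0.0 → max 0.0 km
Only Site 5 has all residuals ≈ 0.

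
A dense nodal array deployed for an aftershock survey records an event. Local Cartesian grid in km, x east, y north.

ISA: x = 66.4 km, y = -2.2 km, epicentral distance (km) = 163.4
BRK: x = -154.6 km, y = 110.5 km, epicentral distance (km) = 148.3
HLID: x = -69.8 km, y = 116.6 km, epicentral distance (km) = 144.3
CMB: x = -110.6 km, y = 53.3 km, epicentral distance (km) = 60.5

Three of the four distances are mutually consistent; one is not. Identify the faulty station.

Solve using three stations at a time. Using ISA, BRK, HLID (subtract circle equations pairwise → linear system) gives (x, y) ≈ (-95.3, -25.4).
Distances from that point to each station vs reported:
  ISA: calculated 163.4 vs reported 163.4 → residual 0.0 km
  BRK: calculated 148.3 vs reported 148.3 → residual 0.0 km
  HLID: calculated 144.3 vs reported 144.3 → residual 0.0 km
  CMB: calculated 80.2 vs reported 60.5 → residual 19.7 km
ISA, BRK, HLID are mutually consistent (residuals ≈ 0); CMB is off by 19.7 km.

CMB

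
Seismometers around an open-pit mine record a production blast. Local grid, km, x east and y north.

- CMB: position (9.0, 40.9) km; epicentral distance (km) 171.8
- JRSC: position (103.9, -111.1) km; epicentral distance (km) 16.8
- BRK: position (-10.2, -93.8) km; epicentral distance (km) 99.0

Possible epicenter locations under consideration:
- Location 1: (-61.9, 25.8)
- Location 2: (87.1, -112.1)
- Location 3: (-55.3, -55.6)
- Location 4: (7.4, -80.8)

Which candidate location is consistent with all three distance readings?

Location 2

For each candidate, compare |candidate − station| to the reported distance:
Location 1: residuals CMB 99.3, JRSC 198.2, BRK 31.3 → max 198.2 km
Location 2: residuals CMB 0.0, JRSC 0.0, BRK 0.0 → max 0.0 km
Location 3: residuals CMB 55.8, JRSC 151.8, BRK 39.9 → max 151.8 km
Location 4: residuals CMB 50.1, JRSC 84.3, BRK 77.1 → max 84.3 km
Only Location 2 has all residuals ≈ 0.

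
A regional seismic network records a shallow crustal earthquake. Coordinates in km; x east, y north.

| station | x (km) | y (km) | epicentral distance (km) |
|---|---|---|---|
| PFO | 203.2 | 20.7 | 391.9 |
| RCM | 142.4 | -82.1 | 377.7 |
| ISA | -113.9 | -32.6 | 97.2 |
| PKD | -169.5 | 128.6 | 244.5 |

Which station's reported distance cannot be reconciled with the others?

Solve using three stations at a time. Using PFO, ISA, PKD (subtract circle equations pairwise → linear system) gives (x, y) ≈ (-164.2, -115.9).
Distances from that point to each station vs reported:
  PFO: calculated 391.9 vs reported 391.9 → residual 0.0 km
  RCM: calculated 308.4 vs reported 377.7 → residual 69.3 km
  ISA: calculated 97.2 vs reported 97.2 → residual 0.0 km
  PKD: calculated 244.5 vs reported 244.5 → residual 0.0 km
PFO, ISA, PKD are mutually consistent (residuals ≈ 0); RCM is off by 69.3 km.

RCM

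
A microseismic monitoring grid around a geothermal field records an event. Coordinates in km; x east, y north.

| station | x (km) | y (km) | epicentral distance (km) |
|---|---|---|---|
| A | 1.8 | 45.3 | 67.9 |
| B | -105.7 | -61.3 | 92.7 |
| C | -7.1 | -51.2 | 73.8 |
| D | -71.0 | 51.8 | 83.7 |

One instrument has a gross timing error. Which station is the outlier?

Solve using three stations at a time. Using A, B, D (subtract circle equations pairwise → linear system) gives (x, y) ≈ (-24.0, -17.5).
Distances from that point to each station vs reported:
  A: calculated 67.9 vs reported 67.9 → residual 0.0 km
  B: calculated 92.7 vs reported 92.7 → residual 0.0 km
  C: calculated 37.8 vs reported 73.8 → residual 36.0 km
  D: calculated 83.7 vs reported 83.7 → residual 0.0 km
A, B, D are mutually consistent (residuals ≈ 0); C is off by 36.0 km.

C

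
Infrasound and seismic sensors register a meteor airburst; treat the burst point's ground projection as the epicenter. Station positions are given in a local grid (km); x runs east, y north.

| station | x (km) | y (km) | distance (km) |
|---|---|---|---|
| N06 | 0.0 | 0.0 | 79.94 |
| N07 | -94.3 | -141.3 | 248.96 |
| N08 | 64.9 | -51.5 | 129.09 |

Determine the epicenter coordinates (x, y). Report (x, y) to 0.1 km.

31.9 km east, 73.3 km north

Circle about each station: x² + y² = 79.94²; (x + 94.3)² + (y + 141.3)² = 248.96²; (x − 64.9)² + (y + 51.5)² = 129.09².
Subtracting the N06 equation from the N07 and N08 equations removes the quadratic terms:
-188.6 x − 282.6 y = -26732.50
129.8 x − 103.0 y = -3409.56
Solving the 2×2 system: x ≈ 31.9, y ≈ 73.3 km.
Check against N06 (with the unrounded x, y): √(x²+y²) = 79.95 ≈ 79.94 km. ✓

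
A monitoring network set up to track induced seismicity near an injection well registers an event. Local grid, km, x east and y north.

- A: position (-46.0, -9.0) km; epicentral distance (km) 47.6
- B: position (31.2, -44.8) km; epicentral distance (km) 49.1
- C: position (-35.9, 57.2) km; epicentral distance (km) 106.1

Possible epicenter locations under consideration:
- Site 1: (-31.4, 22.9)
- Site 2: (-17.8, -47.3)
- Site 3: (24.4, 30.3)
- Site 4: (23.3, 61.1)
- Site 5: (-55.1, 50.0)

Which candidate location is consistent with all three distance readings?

Site 2

For each candidate, compare |candidate − station| to the reported distance:
Site 1: residuals A 12.5, B 43.1, C 71.5 → max 71.5 km
Site 2: residuals A 0.0, B 0.0, C 0.0 → max 0.0 km
Site 3: residuals A 33.0, B 26.3, C 40.1 → max 40.1 km
Site 4: residuals A 51.0, B 57.1, C 46.8 → max 57.1 km
Site 5: residuals A 12.1, B 79.1, C 85.6 → max 85.6 km
Only Site 2 has all residuals ≈ 0.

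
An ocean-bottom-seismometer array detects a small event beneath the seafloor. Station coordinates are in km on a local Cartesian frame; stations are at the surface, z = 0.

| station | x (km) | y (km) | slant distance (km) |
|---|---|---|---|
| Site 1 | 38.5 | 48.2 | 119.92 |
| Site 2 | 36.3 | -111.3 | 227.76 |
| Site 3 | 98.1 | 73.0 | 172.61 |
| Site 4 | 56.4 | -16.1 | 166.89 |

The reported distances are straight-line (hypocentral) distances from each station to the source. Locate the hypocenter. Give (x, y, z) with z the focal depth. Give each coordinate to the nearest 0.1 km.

Each station gives a sphere (x−x_i)² + (y−y_i)² + z² = d_i² (stations at z=0).
Subtracting the Site 1 sphere from Site 2 and Site 3: z² cancels, leaving linear equations in x and y:
-4.4 x − 319.0 y = -27593.92
119.2 x + 49.6 y = -4266.29
Solving: x ≈ -72.199, y ≈ 87.497 km (keep extra digits for the depth step; rounded: -72.2, 87.5).
Then from the Site 1 sphere: z² = 119.92² − (x − 38.5)² − (y − 48.2)² with x = -72.199, y = 87.497, so z ≈ 24.131 ≈ 24.1 km.

x ≈ -72.2 km, y ≈ 87.5 km, depth ≈ 24.1 km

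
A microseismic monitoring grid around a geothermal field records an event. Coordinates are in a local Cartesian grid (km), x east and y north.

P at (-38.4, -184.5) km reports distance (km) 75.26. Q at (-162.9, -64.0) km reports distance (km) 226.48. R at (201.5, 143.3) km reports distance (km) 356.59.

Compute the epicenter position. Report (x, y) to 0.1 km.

Circle about each station: (x + 38.4)² + (y + 184.5)² = 75.26²; (x + 162.9)² + (y + 64.0)² = 226.48²; (x − 201.5)² + (y − 143.3)² = 356.59².
Subtracting pairs of circle equations eliminates x²+y² and gives linear equations (the radical axes):
-249.0 x + 241.0 y = -50511.52
479.8 x + 655.6 y = -95870.03
Solving the 2×2 system: x ≈ 35.9, y ≈ -172.5 km.

(35.9, -172.5)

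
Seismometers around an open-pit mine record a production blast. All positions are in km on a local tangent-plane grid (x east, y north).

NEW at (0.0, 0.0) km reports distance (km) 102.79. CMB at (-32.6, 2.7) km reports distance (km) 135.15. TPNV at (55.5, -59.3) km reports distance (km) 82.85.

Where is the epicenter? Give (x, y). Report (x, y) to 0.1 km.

Circle about each station: x² + y² = 102.79²; (x + 32.6)² + (y − 2.7)² = 135.15²; (x − 55.5)² + (y + 59.3)² = 82.85².
Subtracting pairs of circle equations eliminates x²+y² and gives linear equations (the radical axes):
-65.2 x + 5.4 y = -6629.69
111.0 x − 118.6 y = 10298.40
Solving the 2×2 system: x ≈ 102.4, y ≈ 9.0 km.

102.4 km east, 9.0 km north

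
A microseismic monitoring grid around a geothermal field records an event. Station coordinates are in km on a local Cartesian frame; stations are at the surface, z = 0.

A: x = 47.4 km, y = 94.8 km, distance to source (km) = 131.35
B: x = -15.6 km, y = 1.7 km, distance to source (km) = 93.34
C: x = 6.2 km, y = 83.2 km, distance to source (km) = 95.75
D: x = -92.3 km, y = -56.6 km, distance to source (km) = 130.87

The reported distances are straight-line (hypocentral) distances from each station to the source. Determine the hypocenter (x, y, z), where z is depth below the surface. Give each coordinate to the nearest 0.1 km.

x ≈ -61.7 km, y ≈ 54.9 km, depth ≈ 61.3 km

Each station gives a sphere (x−x_i)² + (y−y_i)² + z² = d_i² (stations at z=0).
Subtracting the A sphere from B and C: z² cancels, leaving linear equations in x and y:
-126.0 x − 186.2 y = -2447.08
-82.4 x − 23.2 y = 3811.64
Solving: x ≈ -61.717, y ≈ 54.905 km (keep extra digits for the depth step; rounded: -61.7, 54.9).
Then from the A sphere: z² = 131.35² − (x − 47.4)² − (y − 94.8)² with x = -61.717, y = 54.905, so z ≈ 61.276 ≈ 61.3 km.
Check against D (with the unrounded solution): distance 130.86 ≈ 130.87 km. ✓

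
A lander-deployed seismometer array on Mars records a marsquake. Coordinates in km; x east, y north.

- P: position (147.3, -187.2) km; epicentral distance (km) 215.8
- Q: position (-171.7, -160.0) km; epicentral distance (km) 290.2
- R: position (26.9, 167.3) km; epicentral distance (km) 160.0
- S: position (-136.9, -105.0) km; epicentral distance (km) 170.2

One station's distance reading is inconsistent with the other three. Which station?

S

Solve using three stations at a time. Using P, Q, R (subtract circle equations pairwise → linear system) gives (x, y) ≈ (62.6, 11.3).
Distances from that point to each station vs reported:
  P: calculated 215.8 vs reported 215.8 → residual 0.0 km
  Q: calculated 290.2 vs reported 290.2 → residual 0.0 km
  R: calculated 160.0 vs reported 160.0 → residual 0.0 km
  S: calculated 230.9 vs reported 170.2 → residual 60.7 km
P, Q, R are mutually consistent (residuals ≈ 0); S is off by 60.7 km.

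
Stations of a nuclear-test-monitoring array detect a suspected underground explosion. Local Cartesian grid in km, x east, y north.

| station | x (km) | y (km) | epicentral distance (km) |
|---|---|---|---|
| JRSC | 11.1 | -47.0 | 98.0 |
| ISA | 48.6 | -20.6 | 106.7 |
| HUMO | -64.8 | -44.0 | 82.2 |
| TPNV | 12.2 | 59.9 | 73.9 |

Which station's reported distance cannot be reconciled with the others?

Solve using three stations at a time. Using JRSC, ISA, HUMO (subtract circle equations pairwise → linear system) gives (x, y) ≈ (-42.4, 35.1).
Distances from that point to each station vs reported:
  JRSC: calculated 98.0 vs reported 98.0 → residual 0.0 km
  ISA: calculated 106.7 vs reported 106.7 → residual 0.0 km
  HUMO: calculated 82.2 vs reported 82.2 → residual 0.0 km
  TPNV: calculated 60.0 vs reported 73.9 → residual 13.9 km
JRSC, ISA, HUMO are mutually consistent (residuals ≈ 0); TPNV is off by 13.9 km.

TPNV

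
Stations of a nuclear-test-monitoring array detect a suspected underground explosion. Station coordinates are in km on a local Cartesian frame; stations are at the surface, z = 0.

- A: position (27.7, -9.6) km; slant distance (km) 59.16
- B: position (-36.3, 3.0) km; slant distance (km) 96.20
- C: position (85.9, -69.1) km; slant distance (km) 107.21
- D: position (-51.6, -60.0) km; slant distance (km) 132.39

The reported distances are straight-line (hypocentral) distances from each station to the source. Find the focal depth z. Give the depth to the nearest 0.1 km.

Each station gives a sphere (x−x_i)² + (y−y_i)² + z² = d_i² (stations at z=0).
Subtracting the A sphere from B and C: z² cancels, leaving linear equations in x and y:
-128.0 x + 25.2 y = -5287.29
116.4 x − 119.0 y = 3300.09
Solving: x ≈ 44.397, y ≈ 15.695 km (keep extra digits for the depth step; rounded: 44.4, 15.7).
Then from the A sphere: z² = 59.16² − (x − 27.7)² − (y + 9.6)² with x = 44.397, y = 15.695, so z ≈ 50.806 ≈ 50.8 km.

50.8 km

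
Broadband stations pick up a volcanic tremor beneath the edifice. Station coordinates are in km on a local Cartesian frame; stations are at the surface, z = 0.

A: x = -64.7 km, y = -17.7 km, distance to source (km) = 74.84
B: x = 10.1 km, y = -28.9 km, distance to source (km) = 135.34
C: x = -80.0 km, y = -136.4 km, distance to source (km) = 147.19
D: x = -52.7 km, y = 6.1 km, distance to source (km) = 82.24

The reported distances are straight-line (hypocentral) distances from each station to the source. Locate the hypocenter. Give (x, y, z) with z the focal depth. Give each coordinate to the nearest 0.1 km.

Each station gives a sphere (x−x_i)² + (y−y_i)² + z² = d_i² (stations at z=0).
Subtracting the A sphere from B and C: z² cancels, leaving linear equations in x and y:
149.6 x − 22.4 y = -16278.05
-30.6 x − 237.4 y = 4441.71
Solving: x ≈ -109.499, y ≈ -4.596 km (keep extra digits for the depth step; rounded: -109.5, -4.6).
Then from the A sphere: z² = 74.84² − (x + 64.7)² − (y + 17.7)² with x = -109.499, y = -4.596, so z ≈ 58.501 ≈ 58.5 km.

(-109.5, -4.6, 58.5)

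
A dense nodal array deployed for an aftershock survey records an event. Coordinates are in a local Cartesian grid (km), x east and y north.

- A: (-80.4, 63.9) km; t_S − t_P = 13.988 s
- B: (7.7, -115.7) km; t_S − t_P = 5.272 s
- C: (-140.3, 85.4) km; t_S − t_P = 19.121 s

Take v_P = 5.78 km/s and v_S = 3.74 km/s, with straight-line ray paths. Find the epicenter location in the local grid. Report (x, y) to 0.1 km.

(0.5, -60.3)

Distance from S−P lag: d = Δt · v_P v_S / (v_P − v_S) = Δt · (5.78·3.74)/(5.78−3.74) ≈ 10.5967·Δt.
So d_A = 148.23, d_B = 55.87, d_C = 202.62 km.
Circle about each station: (x + 80.4)² + (y − 63.9)² = 148.23²; (x − 7.7)² + (y + 115.7)² = 55.87²; (x + 140.3)² + (y − 85.4)² = 202.62².
Subtracting the A equation from the B and C equations removes the quadratic terms:
176.2 x − 359.2 y = 21749.09
-119.8 x + 43.0 y = -2652.85
Solving the 2×2 system: x ≈ 0.5, y ≈ -60.3 km.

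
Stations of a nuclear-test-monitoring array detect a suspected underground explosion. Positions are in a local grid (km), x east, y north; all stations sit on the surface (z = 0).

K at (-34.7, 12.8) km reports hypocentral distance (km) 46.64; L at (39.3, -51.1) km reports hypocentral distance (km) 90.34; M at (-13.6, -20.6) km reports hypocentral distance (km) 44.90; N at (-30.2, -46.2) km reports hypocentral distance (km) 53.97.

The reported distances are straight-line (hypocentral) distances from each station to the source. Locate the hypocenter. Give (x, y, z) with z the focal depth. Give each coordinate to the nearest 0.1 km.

x ≈ -30.5 km, y ≈ -10.3 km, depth ≈ 40.3 km

Each station gives a sphere (x−x_i)² + (y−y_i)² + z² = d_i² (stations at z=0).
Subtracting the K sphere from L and M: z² cancels, leaving linear equations in x and y:
148.0 x − 127.8 y = -3198.26
42.2 x − 66.8 y = -599.33
Solving: x ≈ -30.501, y ≈ -10.297 km (keep extra digits for the depth step; rounded: -30.5, -10.3).
Then from the K sphere: z² = 46.64² − (x + 34.7)² − (y − 12.8)² with x = -30.501, y = -10.297, so z ≈ 40.301 ≈ 40.3 km.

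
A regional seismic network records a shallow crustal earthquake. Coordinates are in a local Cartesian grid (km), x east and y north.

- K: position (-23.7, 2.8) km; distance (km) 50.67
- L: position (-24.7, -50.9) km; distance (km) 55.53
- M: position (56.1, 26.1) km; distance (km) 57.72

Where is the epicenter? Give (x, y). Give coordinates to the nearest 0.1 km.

21.5 km east, -20.1 km north

Circle about each station: (x + 23.7)² + (y − 2.8)² = 50.67²; (x + 24.7)² + (y + 50.9)² = 55.53²; (x − 56.1)² + (y − 26.1)² = 57.72².
Subtracting pairs of circle equations eliminates x²+y² and gives linear equations (the radical axes):
-2.0 x − 107.4 y = 2115.24
159.6 x + 46.6 y = 2494.74
Solving the 2×2 system: x ≈ 21.5, y ≈ -20.1 km.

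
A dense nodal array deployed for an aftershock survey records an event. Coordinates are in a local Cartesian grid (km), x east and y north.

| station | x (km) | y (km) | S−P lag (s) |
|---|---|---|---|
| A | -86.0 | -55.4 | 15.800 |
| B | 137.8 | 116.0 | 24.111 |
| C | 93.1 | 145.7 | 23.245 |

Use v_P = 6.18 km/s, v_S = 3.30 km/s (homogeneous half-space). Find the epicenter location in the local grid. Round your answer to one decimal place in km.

Distance from S−P lag: d = Δt · v_P v_S / (v_P − v_S) = Δt · (6.18·3.30)/(6.18−3.30) ≈ 7.0812·Δt.
So d_A = 111.88, d_B = 170.74, d_C = 164.60 km.
Circle about each station: (x + 86.0)² + (y + 55.4)² = 111.88²; (x − 137.8)² + (y − 116.0)² = 170.74²; (x − 93.1)² + (y − 145.7)² = 164.60².
Subtracting the A equation from the B and C equations removes the quadratic terms:
447.6 x + 342.8 y = 5344.67
358.2 x + 402.2 y = 4854.91
Solving the 2×2 system: x ≈ 8.5, y ≈ 4.5 km.
Check against A (with the unrounded x, y): √((x + 86.0)²+(y + 55.4)²) = 111.88 ≈ 111.88 km. ✓

(8.5, 4.5)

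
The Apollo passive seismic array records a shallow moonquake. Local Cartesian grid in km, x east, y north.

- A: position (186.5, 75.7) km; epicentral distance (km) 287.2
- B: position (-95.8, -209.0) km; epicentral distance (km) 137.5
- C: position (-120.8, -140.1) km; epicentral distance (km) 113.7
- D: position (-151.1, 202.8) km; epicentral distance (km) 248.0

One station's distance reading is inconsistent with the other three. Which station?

Solve using three stations at a time. Using A, C, D (subtract circle equations pairwise → linear system) gives (x, y) ≈ (-78.8, -34.4).
Distances from that point to each station vs reported:
  A: calculated 287.2 vs reported 287.2 → residual 0.0 km
  B: calculated 175.4 vs reported 137.5 → residual 37.9 km
  C: calculated 113.7 vs reported 113.7 → residual 0.0 km
  D: calculated 248.0 vs reported 248.0 → residual 0.0 km
A, C, D are mutually consistent (residuals ≈ 0); B is off by 37.9 km.

B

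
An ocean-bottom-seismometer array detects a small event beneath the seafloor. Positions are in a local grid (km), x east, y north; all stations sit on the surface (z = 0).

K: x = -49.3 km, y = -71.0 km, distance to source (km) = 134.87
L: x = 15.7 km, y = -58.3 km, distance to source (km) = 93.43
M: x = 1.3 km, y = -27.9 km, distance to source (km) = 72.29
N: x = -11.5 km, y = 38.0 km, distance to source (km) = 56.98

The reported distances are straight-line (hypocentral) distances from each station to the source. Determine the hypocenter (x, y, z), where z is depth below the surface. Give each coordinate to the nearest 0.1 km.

Each station gives a sphere (x−x_i)² + (y−y_i)² + z² = d_i² (stations at z=0).
Subtracting the K sphere from L and M: z² cancels, leaving linear equations in x and y:
130.0 x + 25.4 y = 5634.64
101.2 x + 86.2 y = 6272.68
Solving: x ≈ 37.795, y ≈ 28.397 km (keep extra digits for the depth step; rounded: 37.8, 28.4).
Then from the K sphere: z² = 134.87² − (x + 49.3)² − (y + 71.0)² with x = 37.795, y = 28.397, so z ≈ 26.919 ≈ 26.9 km.

x ≈ 37.8 km, y ≈ 28.4 km, depth ≈ 26.9 km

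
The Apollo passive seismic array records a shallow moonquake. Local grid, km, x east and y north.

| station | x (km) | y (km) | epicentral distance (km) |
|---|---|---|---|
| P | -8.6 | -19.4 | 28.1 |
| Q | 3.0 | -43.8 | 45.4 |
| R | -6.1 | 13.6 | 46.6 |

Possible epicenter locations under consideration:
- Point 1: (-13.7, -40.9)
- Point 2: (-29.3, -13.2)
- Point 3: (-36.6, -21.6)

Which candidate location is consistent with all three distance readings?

Point 3

For each candidate, compare |candidate − station| to the reported distance:
Point 1: residuals P 6.0, Q 28.5, R 8.4 → max 28.5 km
Point 2: residuals P 6.5, Q 0.9, R 11.2 → max 11.2 km
Point 3: residuals P 0.0, Q 0.0, R 0.0 → max 0.0 km
Only Point 3 has all residuals ≈ 0.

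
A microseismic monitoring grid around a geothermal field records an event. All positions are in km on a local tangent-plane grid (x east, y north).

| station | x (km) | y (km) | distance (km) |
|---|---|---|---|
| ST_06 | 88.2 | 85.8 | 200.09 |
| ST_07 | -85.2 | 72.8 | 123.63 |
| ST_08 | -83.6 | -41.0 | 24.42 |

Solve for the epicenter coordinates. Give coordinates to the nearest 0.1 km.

Circle about each station: (x − 88.2)² + (y − 85.8)² = 200.09²; (x + 85.2)² + (y − 72.8)² = 123.63²; (x + 83.6)² + (y + 41.0)² = 24.42².
Subtracting pairs of circle equations eliminates x²+y² and gives linear equations (the radical axes):
-346.8 x − 26.0 y = 22169.63
-343.6 x − 253.6 y = 32968.75
Solving the 2×2 system: x ≈ -60.3, y ≈ -48.3 km.

x ≈ -60.3 km, y ≈ -48.3 km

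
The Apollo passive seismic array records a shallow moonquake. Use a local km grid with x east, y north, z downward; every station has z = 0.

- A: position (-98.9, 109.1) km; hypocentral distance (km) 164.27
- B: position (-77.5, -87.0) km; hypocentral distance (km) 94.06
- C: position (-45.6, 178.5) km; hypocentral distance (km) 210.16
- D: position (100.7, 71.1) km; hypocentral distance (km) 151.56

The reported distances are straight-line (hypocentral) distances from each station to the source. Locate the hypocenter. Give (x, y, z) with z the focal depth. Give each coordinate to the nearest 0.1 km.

x ≈ -11.3 km, y ≈ -26.8 km, depth ≈ 29.0 km

Each station gives a sphere (x−x_i)² + (y−y_i)² + z² = d_i² (stations at z=0).
Subtracting the A sphere from B and C: z² cancels, leaving linear equations in x and y:
42.8 x − 392.2 y = 10028.58
106.6 x + 138.8 y = -4925.00
Solving: x ≈ -11.301, y ≈ -26.803 km (keep extra digits for the depth step; rounded: -11.3, -26.8).
Then from the A sphere: z² = 164.27² − (x + 98.9)² − (y − 109.1)² with x = -11.301, y = -26.803, so z ≈ 29.007 ≈ 29.0 km.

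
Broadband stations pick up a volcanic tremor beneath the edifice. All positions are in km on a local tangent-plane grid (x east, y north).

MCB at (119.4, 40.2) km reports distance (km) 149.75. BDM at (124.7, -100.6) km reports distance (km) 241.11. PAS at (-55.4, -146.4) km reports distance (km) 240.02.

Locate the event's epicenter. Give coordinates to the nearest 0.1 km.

-21.4 km east, 91.2 km north

Circle about each station: (x − 119.4)² + (y − 40.2)² = 149.75²; (x − 124.7)² + (y + 100.6)² = 241.11²; (x + 55.4)² + (y + 146.4)² = 240.02².
Subtracting pairs of circle equations eliminates x²+y² and gives linear equations (the radical axes):
10.6 x − 281.6 y = -25910.92
-349.6 x − 373.2 y = -26554.82
Solving the 2×2 system: x ≈ -21.4, y ≈ 91.2 km.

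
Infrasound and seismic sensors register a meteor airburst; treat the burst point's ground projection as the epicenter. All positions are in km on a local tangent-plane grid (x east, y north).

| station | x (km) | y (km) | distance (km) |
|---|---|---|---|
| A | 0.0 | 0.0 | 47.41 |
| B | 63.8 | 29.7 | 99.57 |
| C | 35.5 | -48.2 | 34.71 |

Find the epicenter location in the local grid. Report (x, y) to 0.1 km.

Circle about each station: x² + y² = 47.41²; (x − 63.8)² + (y − 29.7)² = 99.57²; (x − 35.5)² + (y + 48.2)² = 34.71².
Subtracting the A equation from the B and C equations removes the quadratic terms:
127.6 x + 59.4 y = -2713.95
71.0 x − 96.4 y = 4626.41
Solving the 2×2 system: x ≈ 0.8, y ≈ -47.4 km.
Check against A (with the unrounded x, y): √(x²+y²) = 47.41 ≈ 47.41 km. ✓

0.8 km east, -47.4 km north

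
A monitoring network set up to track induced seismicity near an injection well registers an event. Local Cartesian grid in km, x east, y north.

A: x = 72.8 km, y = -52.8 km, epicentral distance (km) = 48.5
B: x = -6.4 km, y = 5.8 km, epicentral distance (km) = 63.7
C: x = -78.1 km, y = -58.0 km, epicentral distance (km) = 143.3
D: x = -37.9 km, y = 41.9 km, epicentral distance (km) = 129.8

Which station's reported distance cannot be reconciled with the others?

Solve using three stations at a time. Using A, B, C (subtract circle equations pairwise → linear system) gives (x, y) ≈ (55.9, -7.3).
Distances from that point to each station vs reported:
  A: calculated 48.5 vs reported 48.5 → residual 0.0 km
  B: calculated 63.7 vs reported 63.7 → residual 0.0 km
  C: calculated 143.3 vs reported 143.3 → residual 0.0 km
  D: calculated 106.0 vs reported 129.8 → residual 23.8 km
A, B, C are mutually consistent (residuals ≈ 0); D is off by 23.8 km.

D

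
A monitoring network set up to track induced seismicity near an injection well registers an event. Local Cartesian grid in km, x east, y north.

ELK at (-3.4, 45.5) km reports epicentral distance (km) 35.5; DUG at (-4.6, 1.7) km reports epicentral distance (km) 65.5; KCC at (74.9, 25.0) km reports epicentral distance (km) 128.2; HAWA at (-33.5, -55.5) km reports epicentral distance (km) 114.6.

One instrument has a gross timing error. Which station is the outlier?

Solve using three stations at a time. Using ELK, DUG, HAWA (subtract circle equations pairwise → linear system) gives (x, y) ≈ (-36.2, 59.1).
Distances from that point to each station vs reported:
  ELK: calculated 35.5 vs reported 35.5 → residual 0.0 km
  DUG: calculated 65.5 vs reported 65.5 → residual 0.0 km
  KCC: calculated 116.2 vs reported 128.2 → residual 12.0 km
  HAWA: calculated 114.6 vs reported 114.6 → residual 0.0 km
ELK, DUG, HAWA are mutually consistent (residuals ≈ 0); KCC is off by 12.0 km.

KCC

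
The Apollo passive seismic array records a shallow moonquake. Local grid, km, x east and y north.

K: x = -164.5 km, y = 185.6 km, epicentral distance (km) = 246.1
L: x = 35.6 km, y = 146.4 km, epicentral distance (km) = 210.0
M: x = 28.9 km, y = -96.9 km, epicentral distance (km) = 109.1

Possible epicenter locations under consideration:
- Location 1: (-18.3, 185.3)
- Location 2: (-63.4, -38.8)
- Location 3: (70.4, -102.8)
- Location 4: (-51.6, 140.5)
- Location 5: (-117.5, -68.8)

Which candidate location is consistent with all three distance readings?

For each candidate, compare |candidate − station| to the reported distance:
Location 1: residuals K 99.9, L 143.5, M 177.0 → max 177.0 km
Location 2: residuals K 0.0, L 0.0, M 0.0 → max 0.0 km
Location 3: residuals K 125.9, L 41.6, M 67.2 → max 125.9 km
Location 4: residuals K 124.5, L 122.6, M 141.6 → max 141.6 km
Location 5: residuals K 12.6, L 54.1, M 40.0 → max 54.1 km
Only Location 2 has all residuals ≈ 0.

Location 2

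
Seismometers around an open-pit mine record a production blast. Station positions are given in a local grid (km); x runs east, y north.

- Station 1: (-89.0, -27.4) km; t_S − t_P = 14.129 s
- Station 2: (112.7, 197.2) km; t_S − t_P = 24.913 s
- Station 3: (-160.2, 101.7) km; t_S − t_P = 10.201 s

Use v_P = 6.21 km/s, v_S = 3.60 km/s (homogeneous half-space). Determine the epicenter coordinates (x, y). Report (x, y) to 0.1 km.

-73.3 km east, 92.6 km north

Distance from S−P lag: d = Δt · v_P v_S / (v_P − v_S) = Δt · (6.21·3.60)/(6.21−3.60) ≈ 8.5655·Δt.
So d_Station 1 = 121.02, d_Station 2 = 213.39, d_Station 3 = 87.38 km.
Circle about each station: (x + 89.0)² + (y + 27.4)² = 121.02²; (x − 112.7)² + (y − 197.2)² = 213.39²; (x + 160.2)² + (y − 101.7)² = 87.38².
Subtracting pairs of circle equations eliminates x²+y² and gives linear equations (the radical axes):
403.4 x + 449.2 y = 12027.92
-142.4 x + 258.2 y = 34345.75
Solving the 2×2 system: x ≈ -73.3, y ≈ 92.6 km.
Check against Station 1 (with the unrounded x, y): √((x + 89.0)²+(y + 27.4)²) = 121.02 ≈ 121.02 km. ✓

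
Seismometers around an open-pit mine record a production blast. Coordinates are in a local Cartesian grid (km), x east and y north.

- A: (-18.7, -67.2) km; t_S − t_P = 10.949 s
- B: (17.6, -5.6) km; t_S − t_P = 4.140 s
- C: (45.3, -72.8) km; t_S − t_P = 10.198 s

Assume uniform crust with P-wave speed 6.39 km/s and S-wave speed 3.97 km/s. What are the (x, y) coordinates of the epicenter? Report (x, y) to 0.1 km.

Distance from S−P lag: d = Δt · v_P v_S / (v_P − v_S) = Δt · (6.39·3.97)/(6.39−3.97) ≈ 10.4828·Δt.
So d_A = 114.78, d_B = 43.40, d_C = 106.90 km.
Circle about each station: (x + 18.7)² + (y + 67.2)² = 114.78²; (x − 17.6)² + (y + 5.6)² = 43.40²; (x − 45.3)² + (y + 72.8)² = 106.90².
Subtracting pairs of circle equations eliminates x²+y² and gives linear equations (the radical axes):
72.6 x + 123.2 y = 6766.48
128.0 x − 11.2 y = 4233.24
Solving the 2×2 system: x ≈ 36.0, y ≈ 33.7 km.

x ≈ 36.0 km, y ≈ 33.7 km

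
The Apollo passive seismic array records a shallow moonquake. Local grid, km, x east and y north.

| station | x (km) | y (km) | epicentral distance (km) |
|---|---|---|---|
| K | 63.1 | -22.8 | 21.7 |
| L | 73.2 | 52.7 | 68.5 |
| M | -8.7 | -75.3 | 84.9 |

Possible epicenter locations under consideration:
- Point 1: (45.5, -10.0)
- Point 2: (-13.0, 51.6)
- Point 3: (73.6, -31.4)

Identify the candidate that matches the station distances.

For each candidate, compare |candidate − station| to the reported distance:
Point 1: residuals K 0.1, L 0.0, M 0.0 → max 0.1 km
Point 2: residuals K 84.7, L 17.7, M 42.1 → max 84.7 km
Point 3: residuals K 8.1, L 15.6, M 8.4 → max 15.6 km
Only Point 1 has all residuals ≈ 0.

Point 1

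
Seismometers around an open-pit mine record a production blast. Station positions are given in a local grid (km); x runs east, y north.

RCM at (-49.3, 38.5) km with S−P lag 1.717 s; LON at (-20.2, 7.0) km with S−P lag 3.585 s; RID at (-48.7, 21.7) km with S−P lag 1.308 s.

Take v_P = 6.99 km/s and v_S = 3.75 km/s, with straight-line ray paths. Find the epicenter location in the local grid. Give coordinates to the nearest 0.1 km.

Distance from S−P lag: d = Δt · v_P v_S / (v_P − v_S) = Δt · (6.99·3.75)/(6.99−3.75) ≈ 8.0903·Δt.
So d_RCM = 13.89, d_LON = 29.00, d_RID = 10.58 km.
Circle about each station: (x + 49.3)² + (y − 38.5)² = 13.89²; (x + 20.2)² + (y − 7.0)² = 29.00²; (x + 48.7)² + (y − 21.7)² = 10.58².
Subtracting pairs of circle equations eliminates x²+y² and gives linear equations (the radical axes):
58.2 x − 63.0 y = -4103.77
1.2 x − 33.6 y = -989.16
Solving the 2×2 system: x ≈ -40.2, y ≈ 28.0 km.
Check against RCM (with the unrounded x, y): √((x + 49.3)²+(y − 38.5)²) = 13.89 ≈ 13.89 km. ✓

-40.2 km east, 28.0 km north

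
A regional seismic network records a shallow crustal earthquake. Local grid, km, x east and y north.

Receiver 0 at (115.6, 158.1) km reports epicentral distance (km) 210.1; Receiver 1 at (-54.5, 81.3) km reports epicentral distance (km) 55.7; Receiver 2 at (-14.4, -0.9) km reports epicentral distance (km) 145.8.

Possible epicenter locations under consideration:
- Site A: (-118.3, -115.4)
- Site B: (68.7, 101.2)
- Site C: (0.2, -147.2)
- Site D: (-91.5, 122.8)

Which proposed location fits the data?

For each candidate, compare |candidate − station| to the reported distance:
Site A: residuals Receiver 0 149.8, Receiver 1 151.1, Receiver 2 8.8 → max 151.1 km
Site B: residuals Receiver 0 136.4, Receiver 1 69.1, Receiver 2 14.2 → max 136.4 km
Site C: residuals Receiver 0 116.3, Receiver 1 179.3, Receiver 2 1.2 → max 179.3 km
Site D: residuals Receiver 0 0.0, Receiver 1 0.1, Receiver 2 0.0 → max 0.1 km
Only Site D has all residuals ≈ 0.

Site D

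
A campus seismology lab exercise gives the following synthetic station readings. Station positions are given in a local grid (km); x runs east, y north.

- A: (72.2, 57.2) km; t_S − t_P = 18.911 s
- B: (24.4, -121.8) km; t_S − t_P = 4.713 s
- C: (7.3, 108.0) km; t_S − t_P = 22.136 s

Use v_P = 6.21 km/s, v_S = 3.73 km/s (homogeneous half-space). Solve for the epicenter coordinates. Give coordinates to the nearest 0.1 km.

Distance from S−P lag: d = Δt · v_P v_S / (v_P − v_S) = Δt · (6.21·3.73)/(6.21−3.73) ≈ 9.3400·Δt.
So d_A = 176.63, d_B = 44.02, d_C = 206.75 km.
Circle about each station: (x − 72.2)² + (y − 57.2)² = 176.63²; (x − 24.4)² + (y + 121.8)² = 44.02²; (x − 7.3)² + (y − 108.0)² = 206.75².
Subtracting pairs of circle equations eliminates x²+y² and gives linear equations (the radical axes):
-95.6 x − 358.0 y = 36206.32
-129.8 x + 101.6 y = -8314.80
Solving the 2×2 system: x ≈ -12.5, y ≈ -97.8 km.

-12.5 km east, -97.8 km north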